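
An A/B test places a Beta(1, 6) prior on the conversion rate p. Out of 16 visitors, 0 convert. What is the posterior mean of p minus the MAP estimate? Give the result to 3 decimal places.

Posterior: Beta(1+0, 6+16) = Beta(1, 22).
Since α = 1 ≤ 1 and β > 1, the Beta density is monotone decreasing on [0,1]; the mode is at 0.
Mean = 1/(1+22) = 0.043.
Difference = 0.043 − 0.000 = 0.043.
Right-skewed posterior ⇒ mode < mean.

0.043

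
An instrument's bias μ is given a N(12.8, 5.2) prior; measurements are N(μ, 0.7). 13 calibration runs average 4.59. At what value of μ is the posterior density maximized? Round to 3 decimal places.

4.674

Posterior for μ is Normal. Precision-weighted mean: (1/5.2·12.8 + 13/0.7·4.59) / (1/5.2 + 13/0.7) = 4.674.
A Normal posterior is symmetric, so mode = mean.
This is the posterior mode — the MAP estimate.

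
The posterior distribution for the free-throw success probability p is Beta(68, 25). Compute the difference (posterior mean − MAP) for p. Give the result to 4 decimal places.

Mode = (68−1)/(68+25−2) = 67/91 = 0.7363.
Mean = 68/(68+25) = 68/93 = 0.7312.
Difference = 0.7312 − 0.7363 = -0.0051.

-0.0051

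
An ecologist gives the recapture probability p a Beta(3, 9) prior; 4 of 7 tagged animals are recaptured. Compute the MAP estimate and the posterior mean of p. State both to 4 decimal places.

MAP: 0.3529. Posterior mean: 0.3684.

Posterior: Beta(3+4, 9+3) = Beta(7, 12).
Mode = (7−1)/(7+12−2) = 6/17 = 0.3529.
Mean = 7/(7+12) = 7/19 = 0.3684.
The mean is pulled above the mode by the posterior's right skew.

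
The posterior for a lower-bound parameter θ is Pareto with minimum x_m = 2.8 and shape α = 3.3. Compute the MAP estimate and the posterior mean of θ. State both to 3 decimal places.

The Pareto density is strictly decreasing on [x_m, ∞), so the mode is x_m = 2.800.
Mean = α·x_m/(α−1) = 3.3·2.8/2.3 = 4.017.
Mean > mode: the posterior has a right tail.

MAP = 2.800, posterior mean = 4.017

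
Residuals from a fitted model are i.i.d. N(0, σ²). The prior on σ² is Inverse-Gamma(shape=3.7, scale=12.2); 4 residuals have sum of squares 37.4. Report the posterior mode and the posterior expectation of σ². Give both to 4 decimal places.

Posterior: Inverse-Gamma(shape = 3.7+4/2 = 5.7, scale = 12.2+37.4/2 = 30.9).
Mode = β/(α+1) = 30.9/6.7 = 4.6119.
Mean = β/(α−1) = 30.9/4.7 = 6.5745.
The mean is pulled above the mode by the posterior's right skew.

posterior mode = 4.6119, posterior expectation = 6.5745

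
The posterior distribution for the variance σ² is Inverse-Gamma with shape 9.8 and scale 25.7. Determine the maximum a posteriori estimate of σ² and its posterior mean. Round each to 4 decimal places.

MAP: 2.3796. Posterior mean: 2.9205.

Mode = β/(α+1) = 25.7/10.8 = 2.3796.
Mean = β/(α−1) = 25.7/8.8 = 2.9205.
The posterior is right-skewed, so the mean exceeds the mode.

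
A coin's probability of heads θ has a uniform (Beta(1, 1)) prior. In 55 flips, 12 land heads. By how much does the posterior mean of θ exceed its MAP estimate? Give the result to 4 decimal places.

0.0099

Posterior: Beta(1+12, 1+43) = Beta(13, 44).
Mode = (13−1)/(13+44−2) = 12/55 = 0.2182.
With a flat prior the MAP equals the MLE, 12/55.
Mean = 13/(13+44) = 13/57 = 0.2281.
Difference = 0.2281 − 0.2182 = 0.0099.
Right-skewed posterior ⇒ mode < mean.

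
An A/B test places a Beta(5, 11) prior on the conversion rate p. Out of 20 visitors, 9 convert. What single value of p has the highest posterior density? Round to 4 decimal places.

Posterior: Beta(5+9, 11+11) = Beta(14, 22).
Mode = (14−1)/(14+22−2) = 13/34 = 0.3824.
Mean = 14/(14+22) = 14/36 = 0.3889.
This is the posterior mode — the MAP estimate.

0.3824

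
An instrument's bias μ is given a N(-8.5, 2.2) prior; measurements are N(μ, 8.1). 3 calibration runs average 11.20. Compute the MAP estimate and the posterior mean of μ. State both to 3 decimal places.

MAP = 0.345; posterior mean = 0.345

Posterior for μ is Normal. Precision-weighted mean: (1/2.2·-8.5 + 3/8.1·11.20) / (1/2.2 + 3/8.1) = 0.345.
A Normal posterior is symmetric, so mode = mean.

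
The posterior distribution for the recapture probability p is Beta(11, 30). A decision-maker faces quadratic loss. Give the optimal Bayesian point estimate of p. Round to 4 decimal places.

0.2683

Mode = (11−1)/(11+30−2) = 10/39 = 0.2564.
Mean = 11/(11+30) = 11/41 = 0.2683.
Quadratic loss ⇒ the optimal estimator is the posterior mean.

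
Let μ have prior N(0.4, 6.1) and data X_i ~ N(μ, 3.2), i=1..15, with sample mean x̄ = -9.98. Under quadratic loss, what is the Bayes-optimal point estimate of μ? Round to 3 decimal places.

Posterior for μ is Normal. Precision-weighted mean: (1/6.1·0.4 + 15/3.2·-9.98) / (1/6.1 + 15/3.2) = -9.629.
A Normal posterior is symmetric, so mode = mean.
Quadratic loss ⇒ the optimal estimator is the posterior mean.

-9.629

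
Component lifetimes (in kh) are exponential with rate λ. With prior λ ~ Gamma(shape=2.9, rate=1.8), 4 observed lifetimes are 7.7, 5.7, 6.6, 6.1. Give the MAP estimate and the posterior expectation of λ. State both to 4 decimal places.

Σ times = 26.1. Posterior: Gamma(shape = 2.9+4 = 6.9, rate = 1.8+26.1 = 27.9).
Mode = (α−1)/β = 5.9/27.9 = 0.2115.
Mean = α/β = 6.9/27.9 = 0.2473.
Right-skewed posterior ⇒ mode < mean.

MAP = 0.2115, posterior mean = 0.2473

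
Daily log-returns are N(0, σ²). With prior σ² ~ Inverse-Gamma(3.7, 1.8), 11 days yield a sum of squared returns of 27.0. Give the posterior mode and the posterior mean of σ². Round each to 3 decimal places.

Posterior: Inverse-Gamma(shape = 3.7+11/2 = 9.2, scale = 1.8+27.0/2 = 15.3).
Mode = β/(α+1) = 15.3/10.2 = 1.500.
Mean = β/(α−1) = 15.3/8.2 = 1.866.
Right-skewed posterior ⇒ mode < mean.

σ²_MAP = 1.500, E[σ²|data] = 1.866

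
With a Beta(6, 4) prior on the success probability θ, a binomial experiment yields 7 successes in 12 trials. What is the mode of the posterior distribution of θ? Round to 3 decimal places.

Posterior: Beta(6+7, 4+5) = Beta(13, 9).
Mode = (13−1)/(13+9−2) = 12/20 = 0.600.
Mean = 13/(13+9) = 13/22 = 0.591.
This is the posterior mode — the MAP estimate.

0.600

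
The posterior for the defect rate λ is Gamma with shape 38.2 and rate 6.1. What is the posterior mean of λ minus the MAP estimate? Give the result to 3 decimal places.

Mode = (α−1)/β = 37.2/6.1 = 6.098.
Mean = α/β = 38.2/6.1 = 6.262.
Difference = 6.262 − 6.098 = 0.164.

0.164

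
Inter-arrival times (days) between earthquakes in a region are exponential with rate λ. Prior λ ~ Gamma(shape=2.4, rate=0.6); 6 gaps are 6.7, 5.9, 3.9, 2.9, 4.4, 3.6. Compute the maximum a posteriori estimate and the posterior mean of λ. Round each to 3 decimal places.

MAP: 0.264. Posterior mean: 0.300.

Σ times = 27.4. Posterior: Gamma(shape = 2.4+6 = 8.4, rate = 0.6+27.4 = 28.0).
Mode = (α−1)/β = 7.4/28.0 = 0.264.
Mean = α/β = 8.4/28.0 = 0.300.
Mean > mode: the posterior has a right tail.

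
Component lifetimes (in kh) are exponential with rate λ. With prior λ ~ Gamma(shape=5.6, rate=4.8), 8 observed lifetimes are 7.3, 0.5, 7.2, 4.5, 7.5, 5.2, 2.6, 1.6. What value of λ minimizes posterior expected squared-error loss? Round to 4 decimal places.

0.3301

Σ times = 36.4. Posterior: Gamma(shape = 5.6+8 = 13.6, rate = 4.8+36.4 = 41.2).
Mode = (α−1)/β = 12.6/41.2 = 0.3058.
Mean = α/β = 13.6/41.2 = 0.3301.
Squared-error loss ⇒ the optimal estimator is the posterior mean.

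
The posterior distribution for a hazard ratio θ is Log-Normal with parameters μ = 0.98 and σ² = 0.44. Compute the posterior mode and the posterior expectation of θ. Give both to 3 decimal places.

MAP = 1.716; posterior mean = 3.320

Mode = exp(μ − σ²) = exp(0.54) = 1.716.
Mean = exp(μ + σ²/2) = exp(1.200) = 3.320.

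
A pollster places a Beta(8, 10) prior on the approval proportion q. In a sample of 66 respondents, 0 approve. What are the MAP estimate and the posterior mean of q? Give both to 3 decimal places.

MAP: 0.085. Posterior mean: 0.095.

Posterior: Beta(8+0, 10+66) = Beta(8, 76).
Mode = (8−1)/(8+76−2) = 7/82 = 0.085.
Mean = 8/(8+76) = 8/84 = 0.095.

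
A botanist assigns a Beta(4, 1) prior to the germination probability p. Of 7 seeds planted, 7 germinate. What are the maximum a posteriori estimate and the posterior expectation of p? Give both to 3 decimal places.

Posterior: Beta(4+7, 1+0) = Beta(11, 1).
Since β = 1 ≤ 1 and α > 1, the Beta density is monotone increasing on [0,1]; the mode is at 1.
Mean = 11/(11+1) = 0.917.

p_MAP = 1.000, E[p|data] = 0.917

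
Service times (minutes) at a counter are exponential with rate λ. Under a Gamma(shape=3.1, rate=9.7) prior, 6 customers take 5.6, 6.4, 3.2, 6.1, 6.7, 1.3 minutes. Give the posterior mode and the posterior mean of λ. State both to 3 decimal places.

Σ times = 29.3. Posterior: Gamma(shape = 3.1+6 = 9.1, rate = 9.7+29.3 = 39.0).
Mode = (α−1)/β = 8.1/39.0 = 0.208.
Mean = α/β = 9.1/39.0 = 0.233.
Right-skewed posterior ⇒ mode < mean.

MAP = 0.208; posterior mean = 0.233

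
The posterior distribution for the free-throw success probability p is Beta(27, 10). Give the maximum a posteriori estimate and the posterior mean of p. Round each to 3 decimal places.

Mode = (27−1)/(27+10−2) = 26/35 = 0.743.
Mean = 27/(27+10) = 27/37 = 0.730.
Mode > mean: the posterior has a left tail.

MAP = 0.743; posterior mean = 0.730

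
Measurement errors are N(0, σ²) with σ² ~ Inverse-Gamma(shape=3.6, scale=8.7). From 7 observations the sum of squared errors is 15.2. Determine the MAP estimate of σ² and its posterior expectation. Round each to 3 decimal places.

σ²_MAP = 2.012, E[σ²|data] = 2.672

Posterior: Inverse-Gamma(shape = 3.6+7/2 = 7.1, scale = 8.7+15.2/2 = 16.3).
Mode = β/(α+1) = 16.3/8.1 = 2.012.
Mean = β/(α−1) = 16.3/6.1 = 2.672.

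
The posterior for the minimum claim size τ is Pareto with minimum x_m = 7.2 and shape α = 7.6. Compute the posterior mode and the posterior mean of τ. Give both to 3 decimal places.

MAP: 7.200. Posterior mean: 8.291.

The Pareto density is strictly decreasing on [x_m, ∞), so the mode is x_m = 7.200.
Mean = α·x_m/(α−1) = 7.6·7.2/6.6 = 8.291.
The posterior is right-skewed, so the mean exceeds the mode.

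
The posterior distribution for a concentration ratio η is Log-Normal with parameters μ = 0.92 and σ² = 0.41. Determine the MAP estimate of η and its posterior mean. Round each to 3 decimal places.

MAP = 1.665, posterior mean = 3.080

Mode = exp(μ − σ²) = exp(0.51) = 1.665.
Mean = exp(μ + σ²/2) = exp(1.125) = 3.080.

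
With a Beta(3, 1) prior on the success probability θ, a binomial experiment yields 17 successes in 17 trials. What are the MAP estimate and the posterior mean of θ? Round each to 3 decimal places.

MAP = 1.000; posterior mean = 0.952

Posterior: Beta(3+17, 1+0) = Beta(20, 1).
Since β = 1 ≤ 1 and α > 1, the Beta density is monotone increasing on [0,1]; the mode is at 1.
Mean = 20/(20+1) = 0.952.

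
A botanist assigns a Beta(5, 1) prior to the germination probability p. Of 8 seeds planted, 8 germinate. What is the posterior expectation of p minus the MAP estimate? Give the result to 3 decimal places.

-0.071

Posterior: Beta(5+8, 1+0) = Beta(13, 1).
Since β = 1 ≤ 1 and α > 1, the Beta density is monotone increasing on [0,1]; the mode is at 1.
Mean = 13/(13+1) = 0.929.
Difference = 0.929 − 1.000 = -0.071.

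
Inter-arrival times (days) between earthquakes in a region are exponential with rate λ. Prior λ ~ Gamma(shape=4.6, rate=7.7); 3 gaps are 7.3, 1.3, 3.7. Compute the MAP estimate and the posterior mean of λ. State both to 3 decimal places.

Σ times = 12.3. Posterior: Gamma(shape = 4.6+3 = 7.6, rate = 7.7+12.3 = 20.0).
Mode = (α−1)/β = 6.6/20.0 = 0.330.
Mean = α/β = 7.6/20.0 = 0.380.

MAP estimate = 0.330, posterior mean = 0.380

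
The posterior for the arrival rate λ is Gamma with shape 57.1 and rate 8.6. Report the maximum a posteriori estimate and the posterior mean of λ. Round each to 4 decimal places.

MAP = 6.5233, posterior mean = 6.6395

Mode = (α−1)/β = 56.1/8.6 = 6.5233.
Mean = α/β = 57.1/8.6 = 6.6395.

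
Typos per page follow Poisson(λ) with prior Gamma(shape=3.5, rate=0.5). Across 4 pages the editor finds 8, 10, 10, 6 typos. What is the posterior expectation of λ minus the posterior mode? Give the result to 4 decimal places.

0.2222

Σ counts = 34. Posterior: Gamma(shape = 3.5+34 = 37.5, rate = 0.5+4 = 4.5).
Mode = (α−1)/β = 36.5/4.5 = 8.1111.
Mean = α/β = 37.5/4.5 = 8.3333.
Difference = 8.3333 − 8.1111 = 0.2222.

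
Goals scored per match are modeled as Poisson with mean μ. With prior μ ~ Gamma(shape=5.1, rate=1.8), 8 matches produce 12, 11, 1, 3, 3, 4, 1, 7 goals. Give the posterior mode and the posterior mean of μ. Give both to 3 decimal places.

Σ counts = 42. Posterior: Gamma(shape = 5.1+42 = 47.1, rate = 1.8+8 = 9.8).
Mode = (α−1)/β = 46.1/9.8 = 4.704.
Mean = α/β = 47.1/9.8 = 4.806.
The posterior is right-skewed, so the mean exceeds the mode.

MAP: 4.704. Posterior mean: 4.806.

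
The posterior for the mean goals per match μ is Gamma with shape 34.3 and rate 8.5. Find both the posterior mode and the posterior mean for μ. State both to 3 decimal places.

Mode = (α−1)/β = 33.3/8.5 = 3.918.
Mean = α/β = 34.3/8.5 = 4.035.
The posterior is right-skewed, so the mean exceeds the mode.

MAP = 3.918, posterior mean = 4.035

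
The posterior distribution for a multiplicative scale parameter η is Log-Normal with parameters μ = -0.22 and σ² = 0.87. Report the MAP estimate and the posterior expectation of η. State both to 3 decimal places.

Mode = exp(μ − σ²) = exp(-1.09) = 0.336.
Mean = exp(μ + σ²/2) = exp(0.215) = 1.240.
The mean is pulled above the mode by the posterior's right skew.

MAP = 0.336, posterior mean = 1.240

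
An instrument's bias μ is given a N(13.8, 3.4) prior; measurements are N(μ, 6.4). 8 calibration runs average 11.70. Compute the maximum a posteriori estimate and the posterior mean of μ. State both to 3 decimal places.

Posterior for μ is Normal. Precision-weighted mean: (1/3.4·13.8 + 8/6.4·11.70) / (1/3.4 + 8/6.4) = 12.100.
A Normal posterior is symmetric, so mode = mean.

MAP = 12.100, posterior mean = 12.100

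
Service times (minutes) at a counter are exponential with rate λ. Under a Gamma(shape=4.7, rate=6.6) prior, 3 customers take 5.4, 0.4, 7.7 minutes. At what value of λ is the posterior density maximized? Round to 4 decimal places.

0.3333

Σ times = 13.5. Posterior: Gamma(shape = 4.7+3 = 7.7, rate = 6.6+13.5 = 20.1).
Mode = (α−1)/β = 6.7/20.1 = 0.3333.
Mean = α/β = 7.7/20.1 = 0.3831.
This is the posterior mode — the MAP estimate.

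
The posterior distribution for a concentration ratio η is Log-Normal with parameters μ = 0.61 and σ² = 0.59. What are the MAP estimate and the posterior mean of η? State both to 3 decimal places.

MAP estimate = 1.020, posterior mean = 2.472

Mode = exp(μ − σ²) = exp(0.02) = 1.020.
Mean = exp(μ + σ²/2) = exp(0.905) = 2.472.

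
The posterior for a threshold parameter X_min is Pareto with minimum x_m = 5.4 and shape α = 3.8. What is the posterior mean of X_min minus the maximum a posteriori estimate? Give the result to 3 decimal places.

The Pareto density is strictly decreasing on [x_m, ∞), so the mode is x_m = 5.400.
Mean = α·x_m/(α−1) = 3.8·5.4/2.8 = 7.329.
Difference = 7.329 − 5.400 = 1.929.

1.929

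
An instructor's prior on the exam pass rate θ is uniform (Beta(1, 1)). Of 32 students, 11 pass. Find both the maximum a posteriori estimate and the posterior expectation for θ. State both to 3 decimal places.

Posterior: Beta(1+11, 1+21) = Beta(12, 22).
Mode = (12−1)/(12+22−2) = 11/32 = 0.344.
With a flat prior the MAP equals the MLE, 11/32.
Mean = 12/(12+22) = 12/34 = 0.353.

MAP = 0.344; posterior mean = 0.353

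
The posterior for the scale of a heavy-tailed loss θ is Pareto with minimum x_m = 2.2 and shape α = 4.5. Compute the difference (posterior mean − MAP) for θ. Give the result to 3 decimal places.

0.629

The Pareto density is strictly decreasing on [x_m, ∞), so the mode is x_m = 2.200.
Mean = α·x_m/(α−1) = 4.5·2.2/3.5 = 2.829.
Difference = 2.829 − 2.200 = 0.629.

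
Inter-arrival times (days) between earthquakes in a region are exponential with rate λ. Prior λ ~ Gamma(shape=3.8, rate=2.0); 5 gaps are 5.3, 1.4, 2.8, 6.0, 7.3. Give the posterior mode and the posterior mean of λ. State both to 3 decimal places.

posterior mode = 0.315, posterior mean = 0.355

Σ times = 22.8. Posterior: Gamma(shape = 3.8+5 = 8.8, rate = 2.0+22.8 = 24.8).
Mode = (α−1)/β = 7.8/24.8 = 0.315.
Mean = α/β = 8.8/24.8 = 0.355.
The posterior is right-skewed, so the mean exceeds the mode.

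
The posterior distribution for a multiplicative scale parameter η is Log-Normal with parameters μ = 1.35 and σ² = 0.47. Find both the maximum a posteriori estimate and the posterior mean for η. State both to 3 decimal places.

MAP: 2.411. Posterior mean: 4.879.

Mode = exp(μ − σ²) = exp(0.88) = 2.411.
Mean = exp(μ + σ²/2) = exp(1.585) = 4.879.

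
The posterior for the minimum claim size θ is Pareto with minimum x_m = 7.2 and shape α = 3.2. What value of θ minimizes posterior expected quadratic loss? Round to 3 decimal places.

10.473

The Pareto density is strictly decreasing on [x_m, ∞), so the mode is x_m = 7.200.
Mean = α·x_m/(α−1) = 3.2·7.2/2.2 = 10.473.
Quadratic loss ⇒ the optimal estimator is the posterior mean.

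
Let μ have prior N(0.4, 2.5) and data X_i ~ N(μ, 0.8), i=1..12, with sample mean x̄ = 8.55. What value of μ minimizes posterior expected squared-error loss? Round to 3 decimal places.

8.338

Posterior for μ is Normal. Precision-weighted mean: (1/2.5·0.4 + 12/0.8·8.55) / (1/2.5 + 12/0.8) = 8.338.
A Normal posterior is symmetric, so mode = mean.
Squared-error loss ⇒ the optimal estimator is the posterior mean.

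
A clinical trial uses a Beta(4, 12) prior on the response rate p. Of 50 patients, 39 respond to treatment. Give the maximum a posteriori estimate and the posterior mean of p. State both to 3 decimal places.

Posterior: Beta(4+39, 12+11) = Beta(43, 23).
Mode = (43−1)/(43+23−2) = 42/64 = 0.656.
Mean = 43/(43+23) = 43/66 = 0.652.

p_MAP = 0.656, E[p|data] = 0.652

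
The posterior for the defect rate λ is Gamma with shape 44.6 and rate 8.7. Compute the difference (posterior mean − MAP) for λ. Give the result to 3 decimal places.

0.115

Mode = (α−1)/β = 43.6/8.7 = 5.011.
Mean = α/β = 44.6/8.7 = 5.126.
Difference = 5.126 − 5.011 = 0.115.
The mean is pulled above the mode by the posterior's right skew.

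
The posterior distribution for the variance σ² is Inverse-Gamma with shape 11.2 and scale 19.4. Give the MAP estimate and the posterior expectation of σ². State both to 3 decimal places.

Mode = β/(α+1) = 19.4/12.2 = 1.590.
Mean = β/(α−1) = 19.4/10.2 = 1.902.

σ²_MAP = 1.590, E[σ²|data] = 1.902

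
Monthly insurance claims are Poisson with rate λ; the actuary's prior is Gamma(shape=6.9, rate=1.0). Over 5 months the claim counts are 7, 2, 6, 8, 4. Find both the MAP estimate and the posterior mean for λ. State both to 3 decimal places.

MAP = 5.483; posterior mean = 5.650

Σ counts = 27. Posterior: Gamma(shape = 6.9+27 = 33.9, rate = 1.0+5 = 6.0).
Mode = (α−1)/β = 32.9/6.0 = 5.483.
Mean = α/β = 33.9/6.0 = 5.650.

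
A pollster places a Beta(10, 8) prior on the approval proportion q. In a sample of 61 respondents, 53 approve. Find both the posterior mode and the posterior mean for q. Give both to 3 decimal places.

Posterior: Beta(10+53, 8+8) = Beta(63, 16).
Mode = (63−1)/(63+16−2) = 62/77 = 0.805.
Mean = 63/(63+16) = 63/79 = 0.797.

MAP = 0.805, posterior mean = 0.797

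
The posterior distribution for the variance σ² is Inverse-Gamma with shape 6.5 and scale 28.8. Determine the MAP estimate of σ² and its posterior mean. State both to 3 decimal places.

Mode = β/(α+1) = 28.8/7.5 = 3.840.
Mean = β/(α−1) = 28.8/5.5 = 5.236.

MAP = 3.840, posterior mean = 5.236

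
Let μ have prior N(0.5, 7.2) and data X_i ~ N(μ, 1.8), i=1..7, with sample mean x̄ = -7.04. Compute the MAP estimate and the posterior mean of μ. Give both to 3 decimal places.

μ_MAP = -6.780, E[μ|data] = -6.780

Posterior for μ is Normal. Precision-weighted mean: (1/7.2·0.5 + 7/1.8·-7.04) / (1/7.2 + 7/1.8) = -6.780.
A Normal posterior is symmetric, so mode = mean.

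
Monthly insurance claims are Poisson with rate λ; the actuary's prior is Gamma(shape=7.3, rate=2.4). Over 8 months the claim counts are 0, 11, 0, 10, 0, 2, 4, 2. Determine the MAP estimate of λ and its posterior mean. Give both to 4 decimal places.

Σ counts = 29. Posterior: Gamma(shape = 7.3+29 = 36.3, rate = 2.4+8 = 10.4).
Mode = (α−1)/β = 35.3/10.4 = 3.3942.
Mean = α/β = 36.3/10.4 = 3.4904.

MAP = 3.3942; posterior mean = 3.4904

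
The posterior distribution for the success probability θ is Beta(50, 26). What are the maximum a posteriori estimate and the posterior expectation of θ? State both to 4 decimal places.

Mode = (50−1)/(50+26−2) = 49/74 = 0.6622.
Mean = 50/(50+26) = 50/76 = 0.6579.
Mode > mean: the posterior has a left tail.

MAP: 0.6622. Posterior mean: 0.6579.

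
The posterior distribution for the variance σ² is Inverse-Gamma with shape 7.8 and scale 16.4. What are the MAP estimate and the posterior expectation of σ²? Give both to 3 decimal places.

MAP = 1.864, posterior mean = 2.412

Mode = β/(α+1) = 16.4/8.8 = 1.864.
Mean = β/(α−1) = 16.4/6.8 = 2.412.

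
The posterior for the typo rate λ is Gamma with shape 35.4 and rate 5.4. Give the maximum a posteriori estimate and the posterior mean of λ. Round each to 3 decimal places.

Mode = (α−1)/β = 34.4/5.4 = 6.370.
Mean = α/β = 35.4/5.4 = 6.556.

MAP = 6.370, posterior mean = 6.556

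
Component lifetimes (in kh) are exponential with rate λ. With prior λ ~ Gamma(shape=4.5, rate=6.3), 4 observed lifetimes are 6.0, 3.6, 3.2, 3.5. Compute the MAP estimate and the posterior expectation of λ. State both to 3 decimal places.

λ_MAP = 0.332, E[λ|data] = 0.376

Σ times = 16.3. Posterior: Gamma(shape = 4.5+4 = 8.5, rate = 6.3+16.3 = 22.6).
Mode = (α−1)/β = 7.5/22.6 = 0.332.
Mean = α/β = 8.5/22.6 = 0.376.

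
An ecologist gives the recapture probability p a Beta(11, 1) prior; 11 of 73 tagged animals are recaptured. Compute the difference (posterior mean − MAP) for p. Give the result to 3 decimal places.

Posterior: Beta(11+11, 1+62) = Beta(22, 63).
Mode = (22−1)/(22+63−2) = 21/83 = 0.253.
Mean = 22/(22+63) = 22/85 = 0.259.
Difference = 0.259 − 0.253 = 0.006.

0.006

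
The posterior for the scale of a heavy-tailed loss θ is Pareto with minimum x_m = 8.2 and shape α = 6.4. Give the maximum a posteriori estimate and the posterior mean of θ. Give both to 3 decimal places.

The Pareto density is strictly decreasing on [x_m, ∞), so the mode is x_m = 8.200.
Mean = α·x_m/(α−1) = 6.4·8.2/5.4 = 9.719.

maximum a posteriori estimate = 8.200, posterior mean = 9.719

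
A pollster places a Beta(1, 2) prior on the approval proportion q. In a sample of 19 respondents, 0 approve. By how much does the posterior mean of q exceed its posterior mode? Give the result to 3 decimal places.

0.045

Posterior: Beta(1+0, 2+19) = Beta(1, 21).
Since α = 1 ≤ 1 and β > 1, the Beta density is monotone decreasing on [0,1]; the mode is at 0.
Mean = 1/(1+21) = 0.045.
Difference = 0.045 − 0.000 = 0.045.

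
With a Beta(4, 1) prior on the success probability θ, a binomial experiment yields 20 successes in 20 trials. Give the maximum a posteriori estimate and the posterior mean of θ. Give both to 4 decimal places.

Posterior: Beta(4+20, 1+0) = Beta(24, 1).
Since β = 1 ≤ 1 and α > 1, the Beta density is monotone increasing on [0,1]; the mode is at 1.
Mean = 24/(24+1) = 0.9600.
The mean is pulled below the mode by the posterior's left skew.

maximum a posteriori estimate = 1.0000, posterior mean = 0.9600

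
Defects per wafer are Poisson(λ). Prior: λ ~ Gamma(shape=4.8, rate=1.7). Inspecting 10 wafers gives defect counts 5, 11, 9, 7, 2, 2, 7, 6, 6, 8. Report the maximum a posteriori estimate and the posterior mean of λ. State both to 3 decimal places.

Σ counts = 63. Posterior: Gamma(shape = 4.8+63 = 67.8, rate = 1.7+10 = 11.7).
Mode = (α−1)/β = 66.8/11.7 = 5.709.
Mean = α/β = 67.8/11.7 = 5.795.

MAP: 5.709. Posterior mean: 5.795.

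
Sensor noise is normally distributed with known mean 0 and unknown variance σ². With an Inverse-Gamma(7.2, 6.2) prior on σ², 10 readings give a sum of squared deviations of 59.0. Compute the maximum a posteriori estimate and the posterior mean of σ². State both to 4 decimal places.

Posterior: Inverse-Gamma(shape = 7.2+10/2 = 12.2, scale = 6.2+59.0/2 = 35.7).
Mode = β/(α+1) = 35.7/13.2 = 2.7045.
Mean = β/(α−1) = 35.7/11.2 = 3.1875.
The posterior is right-skewed, so the mean exceeds the mode.

MAP: 2.7045. Posterior mean: 3.1875.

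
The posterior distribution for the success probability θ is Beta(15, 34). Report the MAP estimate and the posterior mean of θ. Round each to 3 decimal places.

MAP estimate = 0.298, posterior mean = 0.306

Mode = (15−1)/(15+34−2) = 14/47 = 0.298.
Mean = 15/(15+34) = 15/49 = 0.306.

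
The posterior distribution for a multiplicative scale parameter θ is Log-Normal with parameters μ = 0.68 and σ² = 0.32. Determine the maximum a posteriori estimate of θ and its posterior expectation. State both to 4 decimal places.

MAP: 1.4333. Posterior mean: 2.3164.

Mode = exp(μ − σ²) = exp(0.36) = 1.4333.
Mean = exp(μ + σ²/2) = exp(0.840) = 2.3164.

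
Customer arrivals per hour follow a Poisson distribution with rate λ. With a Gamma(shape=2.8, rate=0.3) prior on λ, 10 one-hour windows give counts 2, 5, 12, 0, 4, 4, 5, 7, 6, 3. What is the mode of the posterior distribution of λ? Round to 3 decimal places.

4.835

Σ counts = 48. Posterior: Gamma(shape = 2.8+48 = 50.8, rate = 0.3+10 = 10.3).
Mode = (α−1)/β = 49.8/10.3 = 4.835.
Mean = α/β = 50.8/10.3 = 4.932.
This is the posterior mode — the MAP estimate.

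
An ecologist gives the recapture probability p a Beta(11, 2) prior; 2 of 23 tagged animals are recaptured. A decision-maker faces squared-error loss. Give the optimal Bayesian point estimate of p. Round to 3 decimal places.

Posterior: Beta(11+2, 2+21) = Beta(13, 23).
Mode = (13−1)/(13+23−2) = 12/34 = 0.353.
Mean = 13/(13+23) = 13/36 = 0.361.
Squared-error loss ⇒ the optimal estimator is the posterior mean.

0.361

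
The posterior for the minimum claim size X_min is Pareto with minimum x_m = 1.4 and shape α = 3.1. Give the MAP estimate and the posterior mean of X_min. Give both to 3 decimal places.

The Pareto density is strictly decreasing on [x_m, ∞), so the mode is x_m = 1.400.
Mean = α·x_m/(α−1) = 3.1·1.4/2.1 = 2.067.

MAP: 1.400. Posterior mean: 2.067.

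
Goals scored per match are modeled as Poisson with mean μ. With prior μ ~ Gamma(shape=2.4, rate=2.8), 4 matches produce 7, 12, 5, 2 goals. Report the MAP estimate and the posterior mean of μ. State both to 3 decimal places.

Σ counts = 26. Posterior: Gamma(shape = 2.4+26 = 28.4, rate = 2.8+4 = 6.8).
Mode = (α−1)/β = 27.4/6.8 = 4.029.
Mean = α/β = 28.4/6.8 = 4.176.
Mean > mode: the posterior has a right tail.

μ_MAP = 4.029, E[μ|data] = 4.176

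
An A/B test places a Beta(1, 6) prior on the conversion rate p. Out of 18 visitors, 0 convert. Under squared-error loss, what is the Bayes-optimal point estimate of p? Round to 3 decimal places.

0.040

Posterior: Beta(1+0, 6+18) = Beta(1, 24).
Since α = 1 ≤ 1 and β > 1, the Beta density is monotone decreasing on [0,1]; the mode is at 0.
Mean = 1/(1+24) = 0.040.
Squared-error loss ⇒ the optimal estimator is the posterior mean.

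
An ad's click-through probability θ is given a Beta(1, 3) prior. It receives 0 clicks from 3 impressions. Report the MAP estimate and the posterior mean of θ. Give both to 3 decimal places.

MAP = 0.000, posterior mean = 0.143

Posterior: Beta(1+0, 3+3) = Beta(1, 6).
Since α = 1 ≤ 1 and β > 1, the Beta density is monotone decreasing on [0,1]; the mode is at 0.
Mean = 1/(1+6) = 0.143.
Right-skewed posterior ⇒ mode < mean.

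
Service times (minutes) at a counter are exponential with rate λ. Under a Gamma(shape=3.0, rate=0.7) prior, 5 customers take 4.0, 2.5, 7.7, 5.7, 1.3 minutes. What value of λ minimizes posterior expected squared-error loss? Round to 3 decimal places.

0.365

Σ times = 21.2. Posterior: Gamma(shape = 3.0+5 = 8.0, rate = 0.7+21.2 = 21.9).
Mode = (α−1)/β = 7.0/21.9 = 0.320.
Mean = α/β = 8.0/21.9 = 0.365.
Squared-error loss ⇒ the optimal estimator is the posterior mean.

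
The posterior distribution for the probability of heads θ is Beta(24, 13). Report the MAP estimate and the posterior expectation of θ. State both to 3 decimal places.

Mode = (24−1)/(24+13−2) = 23/35 = 0.657.
Mean = 24/(24+13) = 24/37 = 0.649.

MAP = 0.657; posterior mean = 0.649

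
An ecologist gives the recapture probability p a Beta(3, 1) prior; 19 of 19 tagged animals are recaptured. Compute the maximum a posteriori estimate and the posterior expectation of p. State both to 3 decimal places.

Posterior: Beta(3+19, 1+0) = Beta(22, 1).
Since β = 1 ≤ 1 and α > 1, the Beta density is monotone increasing on [0,1]; the mode is at 1.
Mean = 22/(22+1) = 0.957.
Left-skewed posterior ⇒ mean < mode.

MAP: 1.000. Posterior mean: 0.957.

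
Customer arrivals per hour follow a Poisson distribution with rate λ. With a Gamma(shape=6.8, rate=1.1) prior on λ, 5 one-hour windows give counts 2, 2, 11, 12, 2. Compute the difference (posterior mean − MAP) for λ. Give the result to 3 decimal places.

Σ counts = 29. Posterior: Gamma(shape = 6.8+29 = 35.8, rate = 1.1+5 = 6.1).
Mode = (α−1)/β = 34.8/6.1 = 5.705.
Mean = α/β = 35.8/6.1 = 5.869.
Difference = 5.869 − 5.705 = 0.164.

0.164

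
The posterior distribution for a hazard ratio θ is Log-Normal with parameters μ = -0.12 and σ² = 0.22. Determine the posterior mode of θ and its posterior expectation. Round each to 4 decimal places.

posterior mode = 0.7118, posterior expectation = 0.9900

Mode = exp(μ − σ²) = exp(-0.34) = 0.7118.
Mean = exp(μ + σ²/2) = exp(-0.010) = 0.9900.
Right-skewed posterior ⇒ mode < mean.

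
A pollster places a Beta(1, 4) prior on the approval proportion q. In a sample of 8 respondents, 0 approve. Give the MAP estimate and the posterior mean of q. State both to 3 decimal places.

MAP = 0.000; posterior mean = 0.077

Posterior: Beta(1+0, 4+8) = Beta(1, 12).
Since α = 1 ≤ 1 and β > 1, the Beta density is monotone decreasing on [0,1]; the mode is at 0.
Mean = 1/(1+12) = 0.077.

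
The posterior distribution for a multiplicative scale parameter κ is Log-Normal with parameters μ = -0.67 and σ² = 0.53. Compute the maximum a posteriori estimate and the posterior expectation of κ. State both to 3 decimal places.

Mode = exp(μ − σ²) = exp(-1.20) = 0.301.
Mean = exp(μ + σ²/2) = exp(-0.405) = 0.667.
The mean is pulled above the mode by the posterior's right skew.

MAP: 0.301. Posterior mean: 0.667.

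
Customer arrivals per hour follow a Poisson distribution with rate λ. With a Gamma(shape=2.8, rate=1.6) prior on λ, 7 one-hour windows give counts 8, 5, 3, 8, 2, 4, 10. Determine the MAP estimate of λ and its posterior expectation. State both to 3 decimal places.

Σ counts = 40. Posterior: Gamma(shape = 2.8+40 = 42.8, rate = 1.6+7 = 8.6).
Mode = (α−1)/β = 41.8/8.6 = 4.860.
Mean = α/β = 42.8/8.6 = 4.977.

MAP estimate = 4.860, posterior expectation = 4.977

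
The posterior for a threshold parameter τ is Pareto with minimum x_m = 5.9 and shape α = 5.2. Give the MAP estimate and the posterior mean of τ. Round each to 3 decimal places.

MAP: 5.900. Posterior mean: 7.305.

The Pareto density is strictly decreasing on [x_m, ∞), so the mode is x_m = 5.900.
Mean = α·x_m/(α−1) = 5.2·5.9/4.2 = 7.305.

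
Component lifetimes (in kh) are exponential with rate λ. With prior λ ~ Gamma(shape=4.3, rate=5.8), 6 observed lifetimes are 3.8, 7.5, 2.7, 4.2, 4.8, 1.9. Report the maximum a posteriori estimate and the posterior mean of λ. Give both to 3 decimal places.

maximum a posteriori estimate = 0.303, posterior mean = 0.336

Σ times = 24.9. Posterior: Gamma(shape = 4.3+6 = 10.3, rate = 5.8+24.9 = 30.7).
Mode = (α−1)/β = 9.3/30.7 = 0.303.
Mean = α/β = 10.3/30.7 = 0.336.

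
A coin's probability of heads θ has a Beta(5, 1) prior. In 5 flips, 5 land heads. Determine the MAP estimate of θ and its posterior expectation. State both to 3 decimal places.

Posterior: Beta(5+5, 1+0) = Beta(10, 1).
Since β = 1 ≤ 1 and α > 1, the Beta density is monotone increasing on [0,1]; the mode is at 1.
Mean = 10/(10+1) = 0.909.

MAP estimate = 1.000, posterior expectation = 0.909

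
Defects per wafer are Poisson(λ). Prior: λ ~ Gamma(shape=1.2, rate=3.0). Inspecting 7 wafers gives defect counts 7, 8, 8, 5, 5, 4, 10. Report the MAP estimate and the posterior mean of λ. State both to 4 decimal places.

Σ counts = 47. Posterior: Gamma(shape = 1.2+47 = 48.2, rate = 3.0+7 = 10.0).
Mode = (α−1)/β = 47.2/10.0 = 4.7200.
Mean = α/β = 48.2/10.0 = 4.8200.
Right-skewed posterior ⇒ mode < mean.

MAP = 4.7200; posterior mean = 4.8200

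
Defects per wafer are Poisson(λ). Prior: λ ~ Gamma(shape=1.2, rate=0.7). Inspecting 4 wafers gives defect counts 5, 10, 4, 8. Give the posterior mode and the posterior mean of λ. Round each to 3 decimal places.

Σ counts = 27. Posterior: Gamma(shape = 1.2+27 = 28.2, rate = 0.7+4 = 4.7).
Mode = (α−1)/β = 27.2/4.7 = 5.787.
Mean = α/β = 28.2/4.7 = 6.000.
Mean > mode: the posterior has a right tail.

posterior mode = 5.787, posterior mean = 6.000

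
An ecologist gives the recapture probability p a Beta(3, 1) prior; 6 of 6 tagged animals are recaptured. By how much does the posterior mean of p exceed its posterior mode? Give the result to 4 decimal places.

-0.1000

Posterior: Beta(3+6, 1+0) = Beta(9, 1).
Since β = 1 ≤ 1 and α > 1, the Beta density is monotone increasing on [0,1]; the mode is at 1.
Mean = 9/(9+1) = 0.9000.
Difference = 0.9000 − 1.0000 = -0.1000.
Mode > mean: the posterior has a left tail.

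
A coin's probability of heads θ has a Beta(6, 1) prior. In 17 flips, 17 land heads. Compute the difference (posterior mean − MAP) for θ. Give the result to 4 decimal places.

-0.0417

Posterior: Beta(6+17, 1+0) = Beta(23, 1).
Since β = 1 ≤ 1 and α > 1, the Beta density is monotone increasing on [0,1]; the mode is at 1.
Mean = 23/(23+1) = 0.9583.
Difference = 0.9583 − 1.0000 = -0.0417.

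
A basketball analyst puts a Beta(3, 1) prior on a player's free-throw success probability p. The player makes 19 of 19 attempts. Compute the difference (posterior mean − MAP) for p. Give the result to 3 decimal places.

Posterior: Beta(3+19, 1+0) = Beta(22, 1).
Since β = 1 ≤ 1 and α > 1, the Beta density is monotone increasing on [0,1]; the mode is at 1.
Mean = 22/(22+1) = 0.957.
Difference = 0.957 − 1.000 = -0.043.
Left-skewed posterior ⇒ mean < mode.

-0.043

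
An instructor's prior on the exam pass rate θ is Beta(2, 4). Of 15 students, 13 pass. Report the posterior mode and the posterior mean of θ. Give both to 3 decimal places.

MAP: 0.737. Posterior mean: 0.714.

Posterior: Beta(2+13, 4+2) = Beta(15, 6).
Mode = (15−1)/(15+6−2) = 14/19 = 0.737.
Mean = 15/(15+6) = 15/21 = 0.714.
Left-skewed posterior ⇒ mean < mode.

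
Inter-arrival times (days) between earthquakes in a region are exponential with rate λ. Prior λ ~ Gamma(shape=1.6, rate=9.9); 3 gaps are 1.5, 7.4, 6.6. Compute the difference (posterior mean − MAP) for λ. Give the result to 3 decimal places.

Σ times = 15.5. Posterior: Gamma(shape = 1.6+3 = 4.6, rate = 9.9+15.5 = 25.4).
Mode = (α−1)/β = 3.6/25.4 = 0.142.
Mean = α/β = 4.6/25.4 = 0.181.
Difference = 0.181 − 0.142 = 0.039.
The mean is pulled above the mode by the posterior's right skew.

0.039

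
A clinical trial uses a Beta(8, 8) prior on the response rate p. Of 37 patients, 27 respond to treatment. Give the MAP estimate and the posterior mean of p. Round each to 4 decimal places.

MAP = 0.6667; posterior mean = 0.6604

Posterior: Beta(8+27, 8+10) = Beta(35, 18).
Mode = (35−1)/(35+18−2) = 34/51 = 0.6667.
Mean = 35/(35+18) = 35/53 = 0.6604.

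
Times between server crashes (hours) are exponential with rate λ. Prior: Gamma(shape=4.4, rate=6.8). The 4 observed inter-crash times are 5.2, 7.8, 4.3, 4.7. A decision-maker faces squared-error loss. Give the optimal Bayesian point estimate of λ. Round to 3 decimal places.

Σ times = 22.0. Posterior: Gamma(shape = 4.4+4 = 8.4, rate = 6.8+22.0 = 28.8).
Mode = (α−1)/β = 7.4/28.8 = 0.257.
Mean = α/β = 8.4/28.8 = 0.292.
Squared-error loss ⇒ the optimal estimator is the posterior mean.

0.292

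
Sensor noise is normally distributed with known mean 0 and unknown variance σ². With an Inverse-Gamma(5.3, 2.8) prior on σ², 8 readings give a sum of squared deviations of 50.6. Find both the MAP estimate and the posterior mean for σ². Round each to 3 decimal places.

Posterior: Inverse-Gamma(shape = 5.3+8/2 = 9.3, scale = 2.8+50.6/2 = 28.1).
Mode = β/(α+1) = 28.1/10.3 = 2.728.
Mean = β/(α−1) = 28.1/8.3 = 3.386.

σ²_MAP = 2.728, E[σ²|data] = 3.386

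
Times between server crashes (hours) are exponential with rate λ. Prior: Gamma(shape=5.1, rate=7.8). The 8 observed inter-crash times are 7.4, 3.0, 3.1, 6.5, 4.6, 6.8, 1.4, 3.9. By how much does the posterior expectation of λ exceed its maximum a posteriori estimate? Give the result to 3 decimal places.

Σ times = 36.7. Posterior: Gamma(shape = 5.1+8 = 13.1, rate = 7.8+36.7 = 44.5).
Mode = (α−1)/β = 12.1/44.5 = 0.272.
Mean = α/β = 13.1/44.5 = 0.294.
Difference = 0.294 − 0.272 = 0.022.
The posterior is right-skewed, so the mean exceeds the mode.

0.022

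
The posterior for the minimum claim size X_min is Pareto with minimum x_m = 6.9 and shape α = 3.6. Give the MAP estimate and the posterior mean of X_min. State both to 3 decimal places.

MAP: 6.900. Posterior mean: 9.554.

The Pareto density is strictly decreasing on [x_m, ∞), so the mode is x_m = 6.900.
Mean = α·x_m/(α−1) = 3.6·6.9/2.6 = 9.554.
The mean is pulled above the mode by the posterior's right skew.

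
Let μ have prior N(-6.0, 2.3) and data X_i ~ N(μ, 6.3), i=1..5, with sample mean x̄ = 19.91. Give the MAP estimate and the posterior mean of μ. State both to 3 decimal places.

Posterior for μ is Normal. Precision-weighted mean: (1/2.3·-6.0 + 5/6.3·19.91) / (1/2.3 + 5/6.3) = 10.740.
A Normal posterior is symmetric, so mode = mean.

MAP: 10.740. Posterior mean: 10.740.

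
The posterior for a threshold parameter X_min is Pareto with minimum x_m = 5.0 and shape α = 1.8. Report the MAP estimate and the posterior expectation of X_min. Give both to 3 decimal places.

MAP estimate = 5.000, posterior expectation = 11.250

The Pareto density is strictly decreasing on [x_m, ∞), so the mode is x_m = 5.000.
Mean = α·x_m/(α−1) = 1.8·5.0/0.8 = 11.250.
The posterior is right-skewed, so the mean exceeds the mode.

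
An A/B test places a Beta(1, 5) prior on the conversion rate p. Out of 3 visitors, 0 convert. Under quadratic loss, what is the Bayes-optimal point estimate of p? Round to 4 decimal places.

0.1111

Posterior: Beta(1+0, 5+3) = Beta(1, 8).
Since α = 1 ≤ 1 and β > 1, the Beta density is monotone decreasing on [0,1]; the mode is at 0.
Mean = 1/(1+8) = 0.1111.
Quadratic loss ⇒ the optimal estimator is the posterior mean.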